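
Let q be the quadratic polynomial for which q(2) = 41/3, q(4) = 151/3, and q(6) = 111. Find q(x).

q(x) = 3x^2 + (1/3)x + 1

Using the Lagrange interpolation formula with nodes 2, 4, 6:
  L_0(x) = (x - 4)(x - 6) / 8
  L_1(x) = (x - 2)(x - 6) / -4
  L_2(x) = (x - 2)(x - 4) / 8
Then q(x) = 41/3·L_0(x) + 151/3·L_1(x) + 111·L_2(x).
Expanding and collecting terms gives q(x) = 3x^2 + (1/3)x + 1.
Check: q(6) = 111. ✓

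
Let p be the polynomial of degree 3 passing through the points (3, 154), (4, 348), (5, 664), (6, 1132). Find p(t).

p(t) = 5t^3 + t^2 + 2t + 4

Write p(t) = at^3 + bt^2 + ct + d. Substituting each data point gives a linear system:
  27a + 9b + 3c + d = 154
  64a + 16b + 4c + d = 348
  125a + 25b + 5c + d = 664
  216a + 36b + 6c + d = 1132
Solving the system yields a = 5, b = 1, c = 2, d = 4.
So p(t) = 5t^3 + t^2 + 2t + 4.
Check: p(5) = 664. ✓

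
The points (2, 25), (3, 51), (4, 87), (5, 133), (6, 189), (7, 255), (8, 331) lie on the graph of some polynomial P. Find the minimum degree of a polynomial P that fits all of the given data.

Forward differences of the values at u = 2, 3, 4, 5, 6, 7, 8:
  P  : 25  51  87  133  189  255  331
  Δ  : 26  36  46  56  66  76
  Δ^2: 10  10  10  10  10
  Δ^3: 0  0  0  0
  Δ^4: 0  0  0
  Δ^5: 0  0
  Δ^6: 0
The second differences are constant (10) and nonzero, while all higher differences vanish, so the minimal degree is 2.

2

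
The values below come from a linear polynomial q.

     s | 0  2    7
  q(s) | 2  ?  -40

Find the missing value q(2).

The 2 known points determine the degree-1 polynomial uniquely.
Write q(s) = as + b. Substituting each data point gives a linear system:
  b = 2
  7a + b = -40
Solving the system yields a = -6, b = 2.
So q(s) = -6s + 2.
Then q(2) = -10.

-10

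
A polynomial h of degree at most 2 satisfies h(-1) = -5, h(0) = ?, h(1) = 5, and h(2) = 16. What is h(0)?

The 3 known points determine the degree-2 polynomial uniquely.
Write h(u) = au^2 + bu + c. Substituting each data point gives a linear system:
  a - b + c = -5
  a + b + c = 5
  4a + 2b + c = 16
Solving the system yields a = 2, b = 5, c = -2.
So h(u) = 2u² + 5u - 2.
Then h(0) = -2.

-2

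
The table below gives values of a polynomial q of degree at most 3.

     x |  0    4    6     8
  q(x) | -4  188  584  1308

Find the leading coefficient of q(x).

Write q(x) = ax^3 + bx^2 + cx + d. Substituting each data point gives a linear system:
  d = -4
  64a + 16b + 4c + d = 188
  216a + 36b + 6c + d = 584
  512a + 64b + 8c + d = 1308
Solving the system yields a = 2, b = 5, c = -4, d = -4.
So q(x) = 2x³ + 5x² - 4x - 4.
The leading coefficient is 2.

2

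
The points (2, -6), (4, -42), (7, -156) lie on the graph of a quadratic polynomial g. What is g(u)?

Using the Lagrange interpolation formula with nodes 2, 4, 7:
  L_0(u) = (u - 4)(u - 7) / 10
  L_1(u) = (u - 2)(u - 7) / -6
  L_2(u) = (u - 2)(u - 4) / 15
Then g(u) = -6·L_0(u) - 42·L_1(u) - 156·L_2(u).
Expanding and collecting terms gives g(u) = -4u^2 + 6u - 2.
Check: g(4) = -42. ✓

g(u) = -4u^2 + 6u - 2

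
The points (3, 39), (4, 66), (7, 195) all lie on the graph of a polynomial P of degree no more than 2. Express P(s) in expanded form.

Write P(s) = as^2 + bs + c. Substituting each data point gives a linear system:
  9a + 3b + c = 39
  16a + 4b + c = 66
  49a + 7b + c = 195
Solving the system yields a = 4, b = -1, c = 6.
So P(s) = 4s^2 - s + 6.
Check: P(7) = 195. ✓

P(s) = 4s^2 - s + 6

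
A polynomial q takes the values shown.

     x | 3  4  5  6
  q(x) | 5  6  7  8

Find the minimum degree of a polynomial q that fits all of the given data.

Forward differences of the values at x = 3, 4, 5, 6:
  q  : 5  6  7  8
  Δ  : 1  1  1
  Δ^2: 0  0
  Δ^3: 0
The first differences are constant (1) and nonzero, while all higher differences vanish, so the minimal degree is 1.

1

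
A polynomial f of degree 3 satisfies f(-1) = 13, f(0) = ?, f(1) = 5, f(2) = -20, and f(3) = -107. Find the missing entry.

4

The 4 known points determine the degree-3 polynomial uniquely.
Write f(x) = ax^3 + bx^2 + cx + d. Substituting each data point gives a linear system:
  -a + b - c + d = 13
  a + b + c + d = 5
  8a + 4b + 2c + d = -20
  27a + 9b + 3c + d = -107
Solving the system yields a = -6, b = 5, c = 2, d = 4.
So f(x) = -6x^3 + 5x^2 + 2x + 4.
Then f(0) = 4.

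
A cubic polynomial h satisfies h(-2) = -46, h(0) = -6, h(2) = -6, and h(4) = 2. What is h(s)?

Using the Lagrange interpolation formula with nodes -2, 0, 2, 4:
  L_0(s) = s(s - 2)(s - 4) / -48
  L_1(s) = (s + 2)(s - 2)(s - 4) / 16
  L_2(s) = (s + 2)s(s - 4) / -16
  L_3(s) = (s + 2)s(s - 2) / 48
Then h(s) = -46·L_0(s) - 6·L_1(s) - 6·L_2(s) + 2·L_3(s).
Expanding and collecting terms gives h(s) = s^3 - 5s^2 + 6s - 6.
Check: h(4) = 2. ✓

h(s) = s^3 - 5s^2 + 6s - 6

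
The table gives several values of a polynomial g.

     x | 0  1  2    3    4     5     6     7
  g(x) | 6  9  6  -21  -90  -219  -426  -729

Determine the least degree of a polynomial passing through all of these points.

Forward differences of the values at x = 0, 1, 2, 3, 4, 5, 6, 7:
  g  : 6  9  6  -21  -90  -219  -426  -729
  Δ  : 3  -3  -27  -69  -129  -207  -303
  Δ^2: -6  -24  -42  -60  -78  -96
  Δ^3: -18  -18  -18  -18  -18
  Δ^4: 0  0  0  0
  Δ^5: 0  0  0
  Δ^6: 0  0
  Δ^7: 0
The third differences are constant (-18) and nonzero, while all higher differences vanish, so the minimal degree is 3.

3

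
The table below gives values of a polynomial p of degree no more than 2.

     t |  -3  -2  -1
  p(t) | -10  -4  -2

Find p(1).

Using the Lagrange interpolation formula with nodes -3, -2, -1:
  L_0(t) = (t + 2)(t + 1) / 2
  L_1(t) = (t + 3)(t + 1) / -1
  L_2(t) = (t + 3)(t + 2) / 2
Then p(t) = -10·L_0(t) - 4·L_1(t) - 2·L_2(t).
Expanding and collecting terms gives p(t) = -2t^2 - 4t - 4.
Evaluating at t = 1: p(1) = -10.

-10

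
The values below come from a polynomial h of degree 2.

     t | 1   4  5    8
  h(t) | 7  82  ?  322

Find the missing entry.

The 3 known points determine the degree-2 polynomial uniquely.
Write h(t) = at^2 + bt + c. Substituting each data point gives a linear system:
  a + b + c = 7
  16a + 4b + c = 82
  64a + 8b + c = 322
Solving the system yields a = 5, b = 0, c = 2.
So h(t) = 5t² + 2.
Then h(5) = 127.

127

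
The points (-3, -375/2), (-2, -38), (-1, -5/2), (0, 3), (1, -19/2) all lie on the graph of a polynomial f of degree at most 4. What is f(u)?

Using the Lagrange interpolation formula with nodes -3, -2, -1, 0, 1:
  L_0(u) = (u + 2)(u + 1)u(u - 1) / 24
  L_1(u) = (u + 3)(u + 1)u(u - 1) / -6
  L_2(u) = (u + 3)(u + 2)u(u - 1) / 4
  L_3(u) = (u + 3)(u + 2)(u + 1)(u - 1) / -6
  L_4(u) = (u + 3)(u + 2)(u + 1)u / 24
Then f(u) = -375/2·L_0(u) - 38·L_1(u) - 5/2·L_2(u) + 3·L_3(u) - 19/2·L_4(u).
Expanding and collecting terms gives f(u) = -3u^4 - 4u^3 - 6u^2 + (1/2)u + 3.
Check: f(-2) = -38. ✓

f(u) = -3u^4 - 4u^3 - 6u^2 + (1/2)u + 3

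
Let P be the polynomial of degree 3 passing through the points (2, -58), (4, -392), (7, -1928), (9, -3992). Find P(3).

-176

Write P(s) = as^3 + bs^2 + cs + d. Substituting each data point gives a linear system:
  8a + 4b + 2c + d = -58
  64a + 16b + 4c + d = -392
  343a + 49b + 7c + d = -1928
  729a + 81b + 9c + d = -3992
Solving the system yields a = -5, b = -4, c = -3, d = 4.
So P(s) = -5s³ - 4s² - 3s + 4.
Then P(3) = -176.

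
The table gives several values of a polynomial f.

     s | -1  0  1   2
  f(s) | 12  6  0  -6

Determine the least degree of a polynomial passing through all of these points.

1

Forward differences of the values at s = -1, 0, 1, 2:
  f  : 12  6  0  -6
  Δ  : -6  -6  -6
  Δ^2: 0  0
  Δ^3: 0
The first differences are constant (-6) and nonzero, while all higher differences vanish, so the minimal degree is 1.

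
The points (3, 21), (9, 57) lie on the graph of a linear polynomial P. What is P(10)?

63

Using the Lagrange interpolation formula with nodes 3, 9:
  L_0(s) = (s - 9) / -6
  L_1(s) = (s - 3) / 6
Then P(s) = 21·L_0(s) + 57·L_1(s).
Expanding and collecting terms gives P(s) = 6s + 3.
Evaluating at s = 10: P(10) = 63.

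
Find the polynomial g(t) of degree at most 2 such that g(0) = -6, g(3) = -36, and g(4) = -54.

g(t) = -2t^2 - 4t - 6

Write g(t) = at^2 + bt + c. Substituting each data point gives a linear system:
  c = -6
  9a + 3b + c = -36
  16a + 4b + c = -54
Solving the system yields a = -2, b = -4, c = -6.
So g(t) = -2t² - 4t - 6.
Check: g(4) = -54. ✓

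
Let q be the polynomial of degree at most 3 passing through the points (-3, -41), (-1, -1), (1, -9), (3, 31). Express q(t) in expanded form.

Write q(t) = at^3 + bt^2 + ct + d. Substituting each data point gives a linear system:
  -27a + 9b - 3c + d = -41
  -a + b - c + d = -1
  a + b + c + d = -9
  27a + 9b + 3c + d = 31
Solving the system yields a = 2, b = 0, c = -6, d = -5.
So q(t) = 2t^3 - 6t - 5.
Check: q(3) = 31. ✓

q(t) = 2t^3 - 6t - 5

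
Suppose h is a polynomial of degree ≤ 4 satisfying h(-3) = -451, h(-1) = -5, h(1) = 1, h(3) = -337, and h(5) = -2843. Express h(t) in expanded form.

h(t) = -5t^4 + 2t^3 + t^2 + t + 2

Using the Lagrange interpolation formula with nodes -3, -1, 1, 3, 5:
  L_0(t) = (t + 1)(t - 1)(t - 3)(t - 5) / 384
  L_1(t) = (t + 3)(t - 1)(t - 3)(t - 5) / -96
  L_2(t) = (t + 3)(t + 1)(t - 3)(t - 5) / 64
  L_3(t) = (t + 3)(t + 1)(t - 1)(t - 5) / -96
  L_4(t) = (t + 3)(t + 1)(t - 1)(t - 3) / 384
Then h(t) = -451·L_0(t) - 5·L_1(t) + 1·L_2(t) - 337·L_3(t) - 2843·L_4(t).
Expanding and collecting terms gives h(t) = -5t^4 + 2t^3 + t^2 + t + 2.
Check: h(1) = 1. ✓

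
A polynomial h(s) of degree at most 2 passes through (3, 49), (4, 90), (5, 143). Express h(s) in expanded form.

Write h(s) = as^2 + bs + c. Substituting each data point gives a linear system:
  9a + 3b + c = 49
  16a + 4b + c = 90
  25a + 5b + c = 143
Solving the system yields a = 6, b = -1, c = -2.
So h(s) = 6s² - s - 2.
Check: h(3) = 49. ✓

h(s) = 6s^2 - s - 2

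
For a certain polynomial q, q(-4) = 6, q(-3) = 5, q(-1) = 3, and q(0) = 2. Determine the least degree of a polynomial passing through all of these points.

1

Divided differences on the nodes -4, -3, -1, 0:
  order 0: 6  5  3  2
  order 1: -1  -1  -1
  order 2: 0  0
  order 3: 0
The order-1 divided differences are all -1 (nonzero) and every higher order vanishes, so the data lies on a polynomial of degree exactly 1.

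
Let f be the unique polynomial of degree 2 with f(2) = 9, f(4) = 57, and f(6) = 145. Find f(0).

Forward differences of the values at t = 2, 4, 6:
  f  : 9  57  145
  Δ  : 48  88
  Δ^2: 40
The second differences are constant, confirming degree 2.
Interpolating (Newton forward form) and evaluating at t = 0 gives f(0) = 1.

1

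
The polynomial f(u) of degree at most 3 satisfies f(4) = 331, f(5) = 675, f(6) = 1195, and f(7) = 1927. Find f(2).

27

Using the Lagrange interpolation formula with nodes 4, 5, 6, 7:
  L_0(u) = (u - 5)(u - 6)(u - 7) / -6
  L_1(u) = (u - 4)(u - 6)(u - 7) / 2
  L_2(u) = (u - 4)(u - 5)(u - 7) / -2
  L_3(u) = (u - 4)(u - 5)(u - 6) / 6
Then f(u) = 331·L_0(u) + 675·L_1(u) + 1195·L_2(u) + 1927·L_3(u).
Expanding and collecting terms gives f(u) = 6u^3 - 2u^2 - 4u - 5.
Evaluating at u = 2: f(2) = 27.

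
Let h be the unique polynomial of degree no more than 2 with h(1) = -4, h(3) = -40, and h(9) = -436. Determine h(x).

Using the Lagrange interpolation formula with nodes 1, 3, 9:
  L_0(x) = (x - 3)(x - 9) / 16
  L_1(x) = (x - 1)(x - 9) / -12
  L_2(x) = (x - 1)(x - 3) / 48
Then h(x) = -4·L_0(x) - 40·L_1(x) - 436·L_2(x).
Expanding and collecting terms gives h(x) = -6x² + 6x - 4.
Check: h(1) = -4. ✓

h(x) = -6x^2 + 6x - 4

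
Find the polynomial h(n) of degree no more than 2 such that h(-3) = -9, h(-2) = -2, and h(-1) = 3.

Using the Lagrange interpolation formula with nodes -3, -2, -1:
  L_0(n) = (n + 2)(n + 1) / 2
  L_1(n) = (n + 3)(n + 1) / -1
  L_2(n) = (n + 3)(n + 2) / 2
Then h(n) = -9·L_0(n) - 2·L_1(n) + 3·L_2(n).
Expanding and collecting terms gives h(n) = -n^2 + 2n + 6.
Check: h(-1) = 3. ✓

h(n) = -n^2 + 2n + 6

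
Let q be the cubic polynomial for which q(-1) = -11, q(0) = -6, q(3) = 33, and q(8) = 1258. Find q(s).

Using the Lagrange interpolation formula with nodes -1, 0, 3, 8:
  L_0(s) = s(s - 3)(s - 8) / -36
  L_1(s) = (s + 1)(s - 3)(s - 8) / 24
  L_2(s) = (s + 1)s(s - 8) / -60
  L_3(s) = (s + 1)s(s - 3) / 360
Then q(s) = -11·L_0(s) - 6·L_1(s) + 33·L_2(s) + 1258·L_3(s).
Expanding and collecting terms gives q(s) = 3s³ - 4s² - 2s - 6.
Check: q(0) = -6. ✓

q(s) = 3s^3 - 4s^2 - 2s - 6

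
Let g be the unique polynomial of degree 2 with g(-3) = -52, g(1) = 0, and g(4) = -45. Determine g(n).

g(n) = -4n^2 + 5n - 1

Write g(n) = an^2 + bn + c. Substituting each data point gives a linear system:
  9a - 3b + c = -52
  a + b + c = 0
  16a + 4b + c = -45
Solving the system yields a = -4, b = 5, c = -1.
So g(n) = -4n^2 + 5n - 1.
Check: g(4) = -45. ✓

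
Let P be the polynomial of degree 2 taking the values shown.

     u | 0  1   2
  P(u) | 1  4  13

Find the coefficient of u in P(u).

Write P(u) = au^2 + bu + c. Substituting each data point gives a linear system:
  c = 1
  a + b + c = 4
  4a + 2b + c = 13
Solving the system yields a = 3, b = 0, c = 1.
So P(u) = 3u^2 + 1.
The coefficient of u is 0.

0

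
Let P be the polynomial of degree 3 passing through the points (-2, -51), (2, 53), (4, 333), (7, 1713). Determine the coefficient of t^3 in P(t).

5

Write P(t) = at^3 + bt^2 + ct + d. Substituting each data point gives a linear system:
  -8a + 4b - 2c + d = -51
  8a + 4b + 2c + d = 53
  64a + 16b + 4c + d = 333
  343a + 49b + 7c + d = 1713
Solving the system yields a = 5, b = -1, c = 6, d = 5.
So P(t) = 5t^3 - t^2 + 6t + 5.
The leading coefficient is 5.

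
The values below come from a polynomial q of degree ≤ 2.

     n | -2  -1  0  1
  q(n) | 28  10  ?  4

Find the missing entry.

On equispaced nodes a degree-2 polynomial has vanishing third forward difference, so
  - q(-2) + 3·q(-1) - 3·q(0) + q(1) = 0.
Substituting the known values and solving for q(0):
  -3·q(0) = -6
  q(0) = 2.

2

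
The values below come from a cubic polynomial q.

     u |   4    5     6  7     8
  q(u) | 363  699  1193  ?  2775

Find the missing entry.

1875

On equispaced nodes a degree-3 polynomial has vanishing fourth forward difference, so
  q(4) - 4·q(5) + 6·q(6) - 4·q(7) + q(8) = 0.
Substituting the known values and solving for q(7):
  -4·q(7) = -7500
  q(7) = 1875.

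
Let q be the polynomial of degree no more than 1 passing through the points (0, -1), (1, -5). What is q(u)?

Write q(u) = au + b. Substituting each data point gives a linear system:
  b = -1
  a + b = -5
Solving the system yields a = -4, b = -1.
So q(u) = -4u - 1.
Check: q(0) = -1. ✓

q(u) = -4u - 1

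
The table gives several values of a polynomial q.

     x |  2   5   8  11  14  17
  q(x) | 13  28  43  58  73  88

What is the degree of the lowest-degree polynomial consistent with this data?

Forward differences of the values at x = 2, 5, 8, 11, 14, 17:
  q  : 13  28  43  58  73  88
  Δ  : 15  15  15  15  15
  Δ^2: 0  0  0  0
  Δ^3: 0  0  0
  Δ^4: 0  0
  Δ^5: 0
The first differences are constant (15) and nonzero, while all higher differences vanish, so the minimal degree is 1.

1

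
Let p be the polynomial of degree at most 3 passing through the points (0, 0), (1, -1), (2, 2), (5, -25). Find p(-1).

11

Using the Lagrange interpolation formula with nodes 0, 1, 2, 5:
  L_0(s) = (s - 1)(s - 2)(s - 5) / -10
  L_1(s) = s(s - 2)(s - 5) / 4
  L_2(s) = s(s - 1)(s - 5) / -6
  L_3(s) = s(s - 1)(s - 2) / 60
Then p(s) = 0·L_0(s) - 1·L_1(s) + 2·L_2(s) - 25·L_3(s).
Expanding and collecting terms gives p(s) = -s³ + 5s² - 5s.
Evaluating at s = -1: p(-1) = 11.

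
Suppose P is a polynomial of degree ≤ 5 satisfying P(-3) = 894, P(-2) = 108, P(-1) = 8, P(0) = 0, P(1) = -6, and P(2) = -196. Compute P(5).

Forward differences of the values at x = -3, -2, -1, 0, 1, 2:
  P  : 894  108  8  0  -6  -196
  Δ  : -786  -100  -8  -6  -190
  Δ^2: 686  92  2  -184
  Δ^3: -594  -90  -186
  Δ^4: 504  -96
  Δ^5: -600
The fifth differences are constant, confirming degree 5.
Interpolating (Newton forward form) and evaluating at x = 5 gives P(5) = -17770.

-17770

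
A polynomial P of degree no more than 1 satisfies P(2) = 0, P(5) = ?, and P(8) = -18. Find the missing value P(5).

The 2 known points determine the degree-1 polynomial uniquely.
Write P(u) = au + b. Substituting each data point gives a linear system:
  2a + b = 0
  8a + b = -18
Solving the system yields a = -3, b = 6.
So P(u) = -3u + 6.
Then P(5) = -9.

-9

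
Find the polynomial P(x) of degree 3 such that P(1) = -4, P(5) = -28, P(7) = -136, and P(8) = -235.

Using the Lagrange interpolation formula with nodes 1, 5, 7, 8:
  L_0(x) = (x - 5)(x - 7)(x - 8) / -168
  L_1(x) = (x - 1)(x - 7)(x - 8) / 24
  L_2(x) = (x - 1)(x - 5)(x - 8) / -12
  L_3(x) = (x - 1)(x - 5)(x - 7) / 21
Then P(x) = -4·L_0(x) - 28·L_1(x) - 136·L_2(x) - 235·L_3(x).
Expanding and collecting terms gives P(x) = -x^3 + 5x^2 - 5x - 3.
Check: P(8) = -235. ✓

P(x) = -x^3 + 5x^2 - 5x - 3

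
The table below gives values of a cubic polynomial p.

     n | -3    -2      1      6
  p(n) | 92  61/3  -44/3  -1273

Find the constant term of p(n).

-3

Write p(n) = an^3 + bn^2 + cn + d. Substituting each data point gives a linear system:
  -27a + 9b - 3c + d = 92
  -8a + 4b - 2c + d = 61/3
  a + b + c + d = -44/3
  216a + 36b + 6c + d = -1273
Solving the system yields a = -5, b = -5, c = -5/3, d = -3.
So p(n) = -5n^3 - 5n^2 - (5/3)n - 3.
The constant term is -3.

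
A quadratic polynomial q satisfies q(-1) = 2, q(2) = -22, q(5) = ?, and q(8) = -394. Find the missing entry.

-154

The 3 known points determine the degree-2 polynomial uniquely.
Write q(t) = at^2 + bt + c. Substituting each data point gives a linear system:
  a - b + c = 2
  4a + 2b + c = -22
  64a + 8b + c = -394
Solving the system yields a = -6, b = -2, c = 6.
So q(t) = -6t^2 - 2t + 6.
Then q(5) = -154.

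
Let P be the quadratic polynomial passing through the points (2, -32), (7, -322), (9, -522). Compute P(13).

-1066

Write P(n) = an^2 + bn + c. Substituting each data point gives a linear system:
  4a + 2b + c = -32
  49a + 7b + c = -322
  81a + 9b + c = -522
Solving the system yields a = -6, b = -4, c = 0.
So P(n) = -6n² - 4n.
Then P(13) = -1066.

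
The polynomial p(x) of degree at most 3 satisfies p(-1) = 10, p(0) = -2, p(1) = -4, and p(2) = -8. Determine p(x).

Write p(x) = ax^3 + bx^2 + cx + d. Substituting each data point gives a linear system:
  -a + b - c + d = 10
  d = -2
  a + b + c + d = -4
  8a + 4b + 2c + d = -8
Solving the system yields a = -2, b = 5, c = -5, d = -2.
So p(x) = -2x^3 + 5x^2 - 5x - 2.
Check: p(1) = -4. ✓

p(x) = -2x^3 + 5x^2 - 5x - 2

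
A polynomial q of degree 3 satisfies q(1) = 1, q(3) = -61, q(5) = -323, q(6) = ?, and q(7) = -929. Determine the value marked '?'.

The 4 known points determine the degree-3 polynomial uniquely.
Write q(x) = ax^3 + bx^2 + cx + d. Substituting each data point gives a linear system:
  a + b + c + d = 1
  27a + 9b + 3c + d = -61
  125a + 25b + 5c + d = -323
  343a + 49b + 7c + d = -929
Solving the system yields a = -3, b = 2, c = 0, d = 2.
So q(x) = -3x^3 + 2x^2 + 2.
Then q(6) = -574.

-574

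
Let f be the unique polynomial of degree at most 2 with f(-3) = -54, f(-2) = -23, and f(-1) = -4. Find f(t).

f(t) = -6t^2 + t + 3

Using the Lagrange interpolation formula with nodes -3, -2, -1:
  L_0(t) = (t + 2)(t + 1) / 2
  L_1(t) = (t + 3)(t + 1) / -1
  L_2(t) = (t + 3)(t + 2) / 2
Then f(t) = -54·L_0(t) - 23·L_1(t) - 4·L_2(t).
Expanding and collecting terms gives f(t) = -6t^2 + t + 3.
Check: f(-3) = -54. ✓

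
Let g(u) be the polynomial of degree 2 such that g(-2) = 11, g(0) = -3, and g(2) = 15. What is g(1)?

2

Forward differences of the values at u = -2, 0, 2:
  g  : 11  -3  15
  Δ  : -14  18
  Δ^2: 32
The second differences are constant, confirming degree 2.
Interpolating (Newton forward form) and evaluating at u = 1 gives g(1) = 2.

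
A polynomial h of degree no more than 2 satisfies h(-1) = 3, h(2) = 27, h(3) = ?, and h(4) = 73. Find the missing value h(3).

The 3 known points determine the degree-2 polynomial uniquely.
Write h(t) = at^2 + bt + c. Substituting each data point gives a linear system:
  a - b + c = 3
  4a + 2b + c = 27
  16a + 4b + c = 73
Solving the system yields a = 3, b = 5, c = 5.
So h(t) = 3t² + 5t + 5.
Then h(3) = 47.

47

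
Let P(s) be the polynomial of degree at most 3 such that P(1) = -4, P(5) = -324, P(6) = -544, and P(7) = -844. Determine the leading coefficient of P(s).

-2

Write P(s) = as^3 + bs^2 + cs + d. Substituting each data point gives a linear system:
  a + b + c + d = -4
  125a + 25b + 5c + d = -324
  216a + 36b + 6c + d = -544
  343a + 49b + 7c + d = -844
Solving the system yields a = -2, b = -4, c = 6, d = -4.
So P(s) = -2s^3 - 4s^2 + 6s - 4.
The leading coefficient is -2.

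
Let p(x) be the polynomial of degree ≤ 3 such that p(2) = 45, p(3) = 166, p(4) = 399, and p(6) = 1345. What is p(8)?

3171

Using the Lagrange interpolation formula with nodes 2, 3, 4, 6:
  L_0(x) = (x - 3)(x - 4)(x - 6) / -8
  L_1(x) = (x - 2)(x - 4)(x - 6) / 3
  L_2(x) = (x - 2)(x - 3)(x - 6) / -4
  L_3(x) = (x - 2)(x - 3)(x - 4) / 24
Then p(x) = 45·L_0(x) + 166·L_1(x) + 399·L_2(x) + 1345·L_3(x).
Expanding and collecting terms gives p(x) = 6x^3 + 2x^2 - 3x - 5.
Evaluating at x = 8: p(8) = 3171.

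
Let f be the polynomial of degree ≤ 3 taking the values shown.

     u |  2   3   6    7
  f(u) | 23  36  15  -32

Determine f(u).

Write f(u) = au^3 + bu^2 + cu + d. Substituting each data point gives a linear system:
  8a + 4b + 2c + d = 23
  27a + 9b + 3c + d = 36
  216a + 36b + 6c + d = 15
  343a + 49b + 7c + d = -32
Solving the system yields a = -1, b = 6, c = 2, d = 3.
So f(u) = -u^3 + 6u^2 + 2u + 3.
Check: f(2) = 23. ✓

f(u) = -u^3 + 6u^2 + 2u + 3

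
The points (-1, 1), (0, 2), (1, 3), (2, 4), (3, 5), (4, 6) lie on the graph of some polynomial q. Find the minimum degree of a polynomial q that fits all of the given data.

Forward differences of the values at t = -1, 0, 1, 2, 3, 4:
  q  : 1  2  3  4  5  6
  Δ  : 1  1  1  1  1
  Δ^2: 0  0  0  0
  Δ^3: 0  0  0
  Δ^4: 0  0
  Δ^5: 0
The first differences are constant (1) and nonzero, while all higher differences vanish, so the minimal degree is 1.

1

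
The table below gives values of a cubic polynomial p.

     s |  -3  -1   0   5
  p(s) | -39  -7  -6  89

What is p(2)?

Write p(s) = as^3 + bs^2 + cs + d. Substituting each data point gives a linear system:
  -27a + 9b - 3c + d = -39
  -a + b - c + d = -7
  d = -6
  125a + 25b + 5c + d = 89
Solving the system yields a = 1, b = -1, c = -1, d = -6.
So p(s) = s^3 - s^2 - s - 6.
Then p(2) = -4.

-4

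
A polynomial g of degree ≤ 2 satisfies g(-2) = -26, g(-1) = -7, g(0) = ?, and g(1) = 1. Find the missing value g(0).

On equispaced nodes a degree-2 polynomial has vanishing third forward difference, so
  - g(-2) + 3·g(-1) - 3·g(0) + g(1) = 0.
Substituting the known values and solving for g(0):
  -3·g(0) = -6
  g(0) = 2.

2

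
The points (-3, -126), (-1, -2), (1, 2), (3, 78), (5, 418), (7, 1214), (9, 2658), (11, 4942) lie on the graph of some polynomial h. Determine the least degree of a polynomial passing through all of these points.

3

Forward differences of the values at s = -3, -1, 1, 3, 5, 7, 9, 11:
  h  : -126  -2  2  78  418  1214  2658  4942
  Δ  : 124  4  76  340  796  1444  2284
  Δ^2: -120  72  264  456  648  840
  Δ^3: 192  192  192  192  192
  Δ^4: 0  0  0  0
  Δ^5: 0  0  0
  Δ^6: 0  0
  Δ^7: 0
The third differences are constant (192) and nonzero, while all higher differences vanish, so the minimal degree is 3.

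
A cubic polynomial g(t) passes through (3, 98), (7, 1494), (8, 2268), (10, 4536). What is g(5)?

Using the Lagrange interpolation formula with nodes 3, 7, 8, 10:
  L_0(t) = (t - 7)(t - 8)(t - 10) / -140
  L_1(t) = (t - 3)(t - 8)(t - 10) / 12
  L_2(t) = (t - 3)(t - 7)(t - 10) / -10
  L_3(t) = (t - 3)(t - 7)(t - 8) / 42
Then g(t) = 98·L_0(t) + 1494·L_1(t) + 2268·L_2(t) + 4536·L_3(t).
Expanding and collecting terms gives g(t) = 5t^3 - 5t^2 + 4t - 4.
Evaluating at t = 5: g(5) = 516.

516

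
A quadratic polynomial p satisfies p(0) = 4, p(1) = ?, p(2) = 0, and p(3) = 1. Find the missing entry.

The 3 known points determine the degree-2 polynomial uniquely.
Write p(x) = ax^2 + bx + c. Substituting each data point gives a linear system:
  c = 4
  4a + 2b + c = 0
  9a + 3b + c = 1
Solving the system yields a = 1, b = -4, c = 4.
So p(x) = x^2 - 4x + 4.
Then p(1) = 1.

1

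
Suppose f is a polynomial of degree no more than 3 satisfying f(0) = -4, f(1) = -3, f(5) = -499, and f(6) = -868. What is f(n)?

f(n) = -4n^3 - n^2 + 6n - 4

Using the Lagrange interpolation formula with nodes 0, 1, 5, 6:
  L_0(n) = (n - 1)(n - 5)(n - 6) / -30
  L_1(n) = n(n - 5)(n - 6) / 20
  L_2(n) = n(n - 1)(n - 6) / -20
  L_3(n) = n(n - 1)(n - 5) / 30
Then f(n) = -4·L_0(n) - 3·L_1(n) - 499·L_2(n) - 868·L_3(n).
Expanding and collecting terms gives f(n) = -4n^3 - n^2 + 6n - 4.
Check: f(0) = -4. ✓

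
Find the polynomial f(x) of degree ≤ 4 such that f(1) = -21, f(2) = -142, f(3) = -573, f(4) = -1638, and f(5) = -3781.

f(x) = -5x^4 - 4x^3 - 6x^2 - 6

Write f(x) = ax^4 + bx^3 + cx^2 + dx + e. Substituting each data point gives a linear system:
  a + b + c + d + e = -21
  16a + 8b + 4c + 2d + e = -142
  81a + 27b + 9c + 3d + e = -573
  256a + 64b + 16c + 4d + e = -1638
  625a + 125b + 25c + 5d + e = -3781
Solving the system yields a = -5, b = -4, c = -6, d = 0, e = -6.
So f(x) = -5x^4 - 4x^3 - 6x^2 - 6.
Check: f(2) = -142. ✓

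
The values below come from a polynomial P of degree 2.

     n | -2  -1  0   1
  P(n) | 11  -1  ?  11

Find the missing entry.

The 3 known points determine the degree-2 polynomial uniquely.
Write P(n) = an^2 + bn + c. Substituting each data point gives a linear system:
  4a - 2b + c = 11
  a - b + c = -1
  a + b + c = 11
Solving the system yields a = 6, b = 6, c = -1.
So P(n) = 6n^2 + 6n - 1.
Then P(0) = -1.

-1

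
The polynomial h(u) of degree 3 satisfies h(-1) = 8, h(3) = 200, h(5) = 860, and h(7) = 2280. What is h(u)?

h(u) = 6u^3 + 5u^2 - 4u + 5

Write h(u) = au^3 + bu^2 + cu + d. Substituting each data point gives a linear system:
  -a + b - c + d = 8
  27a + 9b + 3c + d = 200
  125a + 25b + 5c + d = 860
  343a + 49b + 7c + d = 2280
Solving the system yields a = 6, b = 5, c = -4, d = 5.
So h(u) = 6u^3 + 5u^2 - 4u + 5.
Check: h(7) = 2280. ✓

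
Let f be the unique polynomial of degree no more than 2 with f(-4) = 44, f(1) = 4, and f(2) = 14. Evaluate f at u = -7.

Write f(u) = au^2 + bu + c. Substituting each data point gives a linear system:
  16a - 4b + c = 44
  a + b + c = 4
  4a + 2b + c = 14
Solving the system yields a = 3, b = 1, c = 0.
So f(u) = 3u^2 + u.
Then f(-7) = 140.

140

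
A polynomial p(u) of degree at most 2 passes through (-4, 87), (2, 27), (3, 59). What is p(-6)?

Using the Lagrange interpolation formula with nodes -4, 2, 3:
  L_0(u) = (u - 2)(u - 3) / 42
  L_1(u) = (u + 4)(u - 3) / -6
  L_2(u) = (u + 4)(u - 2) / 7
Then p(u) = 87·L_0(u) + 27·L_1(u) + 59·L_2(u).
Expanding and collecting terms gives p(u) = 6u² + 2u - 1.
Evaluating at u = -6: p(-6) = 203.

203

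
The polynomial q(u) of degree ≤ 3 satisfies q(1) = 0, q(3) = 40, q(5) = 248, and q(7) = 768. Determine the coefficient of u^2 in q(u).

-6

Write q(u) = au^3 + bu^2 + cu + d. Substituting each data point gives a linear system:
  a + b + c + d = 0
  27a + 9b + 3c + d = 40
  125a + 25b + 5c + d = 248
  343a + 49b + 7c + d = 768
Solving the system yields a = 3, b = -6, c = 5, d = -2.
So q(u) = 3u³ - 6u² + 5u - 2.
The coefficient of u^2 is -6.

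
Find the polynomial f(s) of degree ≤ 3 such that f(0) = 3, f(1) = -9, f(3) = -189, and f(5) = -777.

f(s) = -5s^3 - 6s^2 - s + 3

Using the Lagrange interpolation formula with nodes 0, 1, 3, 5:
  L_0(s) = (s - 1)(s - 3)(s - 5) / -15
  L_1(s) = s(s - 3)(s - 5) / 8
  L_2(s) = s(s - 1)(s - 5) / -12
  L_3(s) = s(s - 1)(s - 3) / 40
Then f(s) = 3·L_0(s) - 9·L_1(s) - 189·L_2(s) - 777·L_3(s).
Expanding and collecting terms gives f(s) = -5s^3 - 6s^2 - s + 3.
Check: f(1) = -9. ✓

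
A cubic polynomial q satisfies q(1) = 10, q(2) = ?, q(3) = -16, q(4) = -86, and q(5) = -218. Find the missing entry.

10

On equispaced nodes a degree-3 polynomial has vanishing fourth forward difference, so
  q(1) - 4·q(2) + 6·q(3) - 4·q(4) + q(5) = 0.
Substituting the known values and solving for q(2):
  -4·q(2) = -40
  q(2) = 10.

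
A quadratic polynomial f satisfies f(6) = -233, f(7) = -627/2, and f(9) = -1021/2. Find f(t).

f(t) = -6t^2 - (5/2)t - 2

Write f(t) = at^2 + bt + c. Substituting each data point gives a linear system:
  36a + 6b + c = -233
  49a + 7b + c = -627/2
  81a + 9b + c = -1021/2
Solving the system yields a = -6, b = -5/2, c = -2.
So f(t) = -6t² - (5/2)t - 2.
Check: f(9) = -1021/2. ✓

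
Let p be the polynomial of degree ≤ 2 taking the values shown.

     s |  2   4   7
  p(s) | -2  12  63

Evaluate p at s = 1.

-3

Using the Lagrange interpolation formula with nodes 2, 4, 7:
  L_0(s) = (s - 4)(s - 7) / 10
  L_1(s) = (s - 2)(s - 7) / -6
  L_2(s) = (s - 2)(s - 4) / 15
Then p(s) = -2·L_0(s) + 12·L_1(s) + 63·L_2(s).
Expanding and collecting terms gives p(s) = 2s^2 - 5s.
Evaluating at s = 1: p(1) = -3.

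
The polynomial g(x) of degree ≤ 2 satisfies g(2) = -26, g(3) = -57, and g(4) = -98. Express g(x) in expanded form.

g(x) = -5x^2 - 6x + 6

Using the Lagrange interpolation formula with nodes 2, 3, 4:
  L_0(x) = (x - 3)(x - 4) / 2
  L_1(x) = (x - 2)(x - 4) / -1
  L_2(x) = (x - 2)(x - 3) / 2
Then g(x) = -26·L_0(x) - 57·L_1(x) - 98·L_2(x).
Expanding and collecting terms gives g(x) = -5x^2 - 6x + 6.
Check: g(4) = -98. ✓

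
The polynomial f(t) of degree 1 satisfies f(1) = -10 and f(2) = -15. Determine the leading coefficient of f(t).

Write f(t) = at + b. Substituting each data point gives a linear system:
  a + b = -10
  2a + b = -15
Solving the system yields a = -5, b = -5.
So f(t) = -5t - 5.
The leading coefficient is -5.

-5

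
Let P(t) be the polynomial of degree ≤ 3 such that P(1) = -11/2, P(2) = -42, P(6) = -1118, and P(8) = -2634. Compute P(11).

-13611/2

Using the Lagrange interpolation formula with nodes 1, 2, 6, 8:
  L_0(t) = (t - 2)(t - 6)(t - 8) / -35
  L_1(t) = (t - 1)(t - 6)(t - 8) / 24
  L_2(t) = (t - 1)(t - 2)(t - 8) / -40
  L_3(t) = (t - 1)(t - 2)(t - 6) / 84
Then P(t) = -11/2·L_0(t) - 42·L_1(t) - 1118·L_2(t) - 2634·L_3(t).
Expanding and collecting terms gives P(t) = -5t^3 - (3/2)t^2 + 3t - 2.
Evaluating at t = 11: P(11) = -13611/2.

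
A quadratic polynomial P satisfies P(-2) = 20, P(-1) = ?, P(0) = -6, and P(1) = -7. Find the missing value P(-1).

On equispaced nodes a degree-2 polynomial has vanishing third forward difference, so
  - P(-2) + 3·P(-1) - 3·P(0) + P(1) = 0.
Substituting the known values and solving for P(-1):
  3·P(-1) = 9
  P(-1) = 3.

3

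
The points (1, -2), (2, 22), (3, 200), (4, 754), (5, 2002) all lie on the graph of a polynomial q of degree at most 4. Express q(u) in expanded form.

Write q(u) = au^4 + bu^3 + cu^2 + du + e. Substituting each data point gives a linear system:
  a + b + c + d + e = -2
  16a + 8b + 4c + 2d + e = 22
  81a + 27b + 9c + 3d + e = 200
  256a + 64b + 16c + 4d + e = 754
  625a + 125b + 25c + 5d + e = 2002
Solving the system yields a = 4, b = -3, c = -5, d = 0, e = 2.
So q(u) = 4u^4 - 3u^3 - 5u^2 + 2.
Check: q(4) = 754. ✓

q(u) = 4u^4 - 3u^3 - 5u^2 + 2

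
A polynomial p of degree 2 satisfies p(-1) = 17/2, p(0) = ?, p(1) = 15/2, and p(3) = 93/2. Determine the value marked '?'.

The 3 known points determine the degree-2 polynomial uniquely.
Write p(n) = an^2 + bn + c. Substituting each data point gives a linear system:
  a - b + c = 17/2
  a + b + c = 15/2
  9a + 3b + c = 93/2
Solving the system yields a = 5, b = -1/2, c = 3.
So p(n) = 5n^2 - (1/2)n + 3.
Then p(0) = 3.

3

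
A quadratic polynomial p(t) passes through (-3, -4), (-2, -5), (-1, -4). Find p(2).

11

Write p(t) = at^2 + bt + c. Substituting each data point gives a linear system:
  9a - 3b + c = -4
  4a - 2b + c = -5
  a - b + c = -4
Solving the system yields a = 1, b = 4, c = -1.
So p(t) = t^2 + 4t - 1.
Then p(2) = 11.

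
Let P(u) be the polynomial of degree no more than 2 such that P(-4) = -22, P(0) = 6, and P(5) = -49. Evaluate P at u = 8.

-130

Write P(u) = au^2 + bu + c. Substituting each data point gives a linear system:
  16a - 4b + c = -22
  c = 6
  25a + 5b + c = -49
Solving the system yields a = -2, b = -1, c = 6.
So P(u) = -2u^2 - u + 6.
Then P(8) = -130.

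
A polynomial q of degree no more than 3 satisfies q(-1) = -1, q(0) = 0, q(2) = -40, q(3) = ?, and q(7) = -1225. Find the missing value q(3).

The 4 known points determine the degree-3 polynomial uniquely.
Write q(n) = an^3 + bn^2 + cn + d. Substituting each data point gives a linear system:
  -a + b - c + d = -1
  d = 0
  8a + 4b + 2c + d = -40
  343a + 49b + 7c + d = -1225
Solving the system yields a = -3, b = -4, c = 0, d = 0.
So q(n) = -3n³ - 4n².
Then q(3) = -117.

-117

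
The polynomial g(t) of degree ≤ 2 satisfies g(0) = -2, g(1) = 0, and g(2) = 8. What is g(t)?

Write g(t) = at^2 + bt + c. Substituting each data point gives a linear system:
  c = -2
  a + b + c = 0
  4a + 2b + c = 8
Solving the system yields a = 3, b = -1, c = -2.
So g(t) = 3t² - t - 2.
Check: g(2) = 8. ✓

g(t) = 3t^2 - t - 2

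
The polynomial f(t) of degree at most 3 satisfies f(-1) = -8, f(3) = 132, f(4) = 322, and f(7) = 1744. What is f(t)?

Write f(t) = at^3 + bt^2 + ct + d. Substituting each data point gives a linear system:
  -a + b - c + d = -8
  27a + 9b + 3c + d = 132
  64a + 16b + 4c + d = 322
  343a + 49b + 7c + d = 1744
Solving the system yields a = 5, b = 1, c = -2, d = -6.
So f(t) = 5t^3 + t^2 - 2t - 6.
Check: f(4) = 322. ✓

f(t) = 5t^3 + t^2 - 2t - 6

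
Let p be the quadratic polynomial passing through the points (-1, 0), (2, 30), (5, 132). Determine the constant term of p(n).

Write p(n) = an^2 + bn + c. Substituting each data point gives a linear system:
  a - b + c = 0
  4a + 2b + c = 30
  25a + 5b + c = 132
Solving the system yields a = 4, b = 6, c = 2.
So p(n) = 4n^2 + 6n + 2.
The constant term is 2.

2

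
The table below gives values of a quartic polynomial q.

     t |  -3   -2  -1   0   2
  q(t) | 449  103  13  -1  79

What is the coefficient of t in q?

Write q(t) = at^4 + bt^3 + ct^2 + dt + e. Substituting each data point gives a linear system:
  81a - 27b + 9c - 3d + e = 449
  16a - 8b + 4c - 2d + e = 103
  a - b + c - d + e = 13
  e = -1
  16a + 8b + 4c + 2d + e = 79
Solving the system yields a = 5, b = 0, c = 3, d = -6, e = -1.
So q(t) = 5t⁴ + 3t² - 6t - 1.
The coefficient of t is -6.

-6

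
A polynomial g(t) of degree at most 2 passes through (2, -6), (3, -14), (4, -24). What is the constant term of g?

Write g(t) = at^2 + bt + c. Substituting each data point gives a linear system:
  4a + 2b + c = -6
  9a + 3b + c = -14
  16a + 4b + c = -24
Solving the system yields a = -1, b = -3, c = 4.
So g(t) = -t^2 - 3t + 4.
The constant term is 4.

4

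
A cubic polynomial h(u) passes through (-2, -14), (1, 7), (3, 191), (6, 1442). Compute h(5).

847

Using the Lagrange interpolation formula with nodes -2, 1, 3, 6:
  L_0(u) = (u - 1)(u - 3)(u - 6) / -120
  L_1(u) = (u + 2)(u - 3)(u - 6) / 30
  L_2(u) = (u + 2)(u - 1)(u - 6) / -30
  L_3(u) = (u + 2)(u - 1)(u - 3) / 120
Then h(u) = -14·L_0(u) + 7·L_1(u) + 191·L_2(u) + 1442·L_3(u).
Expanding and collecting terms gives h(u) = 6u^3 + 5u^2 - 6u + 2.
Evaluating at u = 5: h(5) = 847.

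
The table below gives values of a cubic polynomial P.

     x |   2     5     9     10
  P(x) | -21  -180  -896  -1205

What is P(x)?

P(x) = -x^3 - 2x^2 - 5

Write P(x) = ax^3 + bx^2 + cx + d. Substituting each data point gives a linear system:
  8a + 4b + 2c + d = -21
  125a + 25b + 5c + d = -180
  729a + 81b + 9c + d = -896
  1000a + 100b + 10c + d = -1205
Solving the system yields a = -1, b = -2, c = 0, d = -5.
So P(x) = -x^3 - 2x^2 - 5.
Check: P(5) = -180. ✓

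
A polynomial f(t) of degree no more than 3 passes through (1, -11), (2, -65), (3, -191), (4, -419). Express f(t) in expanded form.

f(t) = -5t^3 - 6t^2 - t + 1

Write f(t) = at^3 + bt^2 + ct + d. Substituting each data point gives a linear system:
  a + b + c + d = -11
  8a + 4b + 2c + d = -65
  27a + 9b + 3c + d = -191
  64a + 16b + 4c + d = -419
Solving the system yields a = -5, b = -6, c = -1, d = 1.
So f(t) = -5t³ - 6t² - t + 1.
Check: f(3) = -191. ✓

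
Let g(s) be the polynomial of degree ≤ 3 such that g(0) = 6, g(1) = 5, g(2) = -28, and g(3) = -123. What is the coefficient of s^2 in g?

Write g(s) = as^3 + bs^2 + cs + d. Substituting each data point gives a linear system:
  d = 6
  a + b + c + d = 5
  8a + 4b + 2c + d = -28
  27a + 9b + 3c + d = -123
Solving the system yields a = -5, b = -1, c = 5, d = 6.
So g(s) = -5s³ - s² + 5s + 6.
The coefficient of s^2 is -1.

-1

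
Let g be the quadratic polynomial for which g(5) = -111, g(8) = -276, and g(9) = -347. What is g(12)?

Write g(n) = an^2 + bn + c. Substituting each data point gives a linear system:
  25a + 5b + c = -111
  64a + 8b + c = -276
  81a + 9b + c = -347
Solving the system yields a = -4, b = -3, c = 4.
So g(n) = -4n² - 3n + 4.
Then g(12) = -608.

-608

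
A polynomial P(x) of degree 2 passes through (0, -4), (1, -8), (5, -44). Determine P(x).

P(x) = -x^2 - 3x - 4

Using the Lagrange interpolation formula with nodes 0, 1, 5:
  L_0(x) = (x - 1)(x - 5) / 5
  L_1(x) = x(x - 5) / -4
  L_2(x) = x(x - 1) / 20
Then P(x) = -4·L_0(x) - 8·L_1(x) - 44·L_2(x).
Expanding and collecting terms gives P(x) = -x^2 - 3x - 4.
Check: P(0) = -4. ✓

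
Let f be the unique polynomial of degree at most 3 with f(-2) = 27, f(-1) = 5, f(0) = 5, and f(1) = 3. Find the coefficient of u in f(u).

3

Write f(u) = au^3 + bu^2 + cu + d. Substituting each data point gives a linear system:
  -8a + 4b - 2c + d = 27
  -a + b - c + d = 5
  d = 5
  a + b + c + d = 3
Solving the system yields a = -4, b = -1, c = 3, d = 5.
So f(u) = -4u^3 - u^2 + 3u + 5.
The coefficient of u is 3.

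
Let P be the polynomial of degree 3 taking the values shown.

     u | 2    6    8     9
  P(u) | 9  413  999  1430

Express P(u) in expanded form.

P(u) = 2u^3 - 3u - 1

Write P(u) = au^3 + bu^2 + cu + d. Substituting each data point gives a linear system:
  8a + 4b + 2c + d = 9
  216a + 36b + 6c + d = 413
  512a + 64b + 8c + d = 999
  729a + 81b + 9c + d = 1430
Solving the system yields a = 2, b = 0, c = -3, d = -1.
So P(u) = 2u^3 - 3u - 1.
Check: P(9) = 1430. ✓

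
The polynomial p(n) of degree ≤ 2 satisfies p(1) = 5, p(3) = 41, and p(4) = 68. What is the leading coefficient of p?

3

Write p(n) = an^2 + bn + c. Substituting each data point gives a linear system:
  a + b + c = 5
  9a + 3b + c = 41
  16a + 4b + c = 68
Solving the system yields a = 3, b = 6, c = -4.
So p(n) = 3n^2 + 6n - 4.
The leading coefficient is 3.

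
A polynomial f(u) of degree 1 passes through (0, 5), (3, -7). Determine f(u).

f(u) = -4u + 5

Using the Lagrange interpolation formula with nodes 0, 3:
  L_0(u) = (u - 3) / -3
  L_1(u) = u / 3
Then f(u) = 5·L_0(u) - 7·L_1(u).
Expanding and collecting terms gives f(u) = -4u + 5.
Check: f(3) = -7. ✓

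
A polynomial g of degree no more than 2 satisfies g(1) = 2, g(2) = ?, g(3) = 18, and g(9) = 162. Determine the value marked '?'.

The 3 known points determine the degree-2 polynomial uniquely.
Write g(x) = ax^2 + bx + c. Substituting each data point gives a linear system:
  a + b + c = 2
  9a + 3b + c = 18
  81a + 9b + c = 162
Solving the system yields a = 2, b = 0, c = 0.
So g(x) = 2x^2.
Then g(2) = 8.

8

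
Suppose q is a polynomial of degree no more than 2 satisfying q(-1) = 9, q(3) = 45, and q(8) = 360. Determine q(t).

q(t) = 6t^2 - 3t

Using the Lagrange interpolation formula with nodes -1, 3, 8:
  L_0(t) = (t - 3)(t - 8) / 36
  L_1(t) = (t + 1)(t - 8) / -20
  L_2(t) = (t + 1)(t - 3) / 45
Then q(t) = 9·L_0(t) + 45·L_1(t) + 360·L_2(t).
Expanding and collecting terms gives q(t) = 6t² - 3t.
Check: q(3) = 45. ✓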